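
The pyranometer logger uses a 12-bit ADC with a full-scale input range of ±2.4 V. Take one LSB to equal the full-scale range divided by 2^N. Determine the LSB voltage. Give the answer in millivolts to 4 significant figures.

1.172 mV

Range = 2.4 − (-2.4) = 4.8 V.
There are 2^12 = 4096 steps.
LSB = 4.8 V / 2^12 = 1.172 mV.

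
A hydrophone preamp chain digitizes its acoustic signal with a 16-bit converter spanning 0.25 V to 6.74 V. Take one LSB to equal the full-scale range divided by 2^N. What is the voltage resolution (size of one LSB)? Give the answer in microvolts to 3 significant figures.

99.0 µV

Range = 6.74 − (0.25) = 6.49 V.
There are 2^16 = 65536 steps.
LSB = 6.49 V ÷ 2^16 = 6.49/65536 V = 99.0 µV.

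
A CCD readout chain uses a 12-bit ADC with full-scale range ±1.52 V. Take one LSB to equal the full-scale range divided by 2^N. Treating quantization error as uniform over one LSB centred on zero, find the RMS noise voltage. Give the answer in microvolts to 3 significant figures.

Range = 1.52 − (-1.52) = 3.04 V.
LSB = 3.04 V ÷ 2^12 = 3.04/4096 V = 0.74219 mV.
For a uniform distribution on [−LSB/2, +LSB/2], V_rms = LSB/√12 = 0.74219 mV/3.4641 = 214 µV.

214 µV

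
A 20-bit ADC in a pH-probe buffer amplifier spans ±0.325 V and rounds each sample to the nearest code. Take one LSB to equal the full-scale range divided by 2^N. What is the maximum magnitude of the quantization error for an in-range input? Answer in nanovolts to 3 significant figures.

310 nV

Span: 0.325 V − (-0.325 V) = 0.65 V.
One LSB is 0.65 V / 1048576 = 0.61989 µV.
Worst-case error for round-to-nearest is half an LSB: 310 nV.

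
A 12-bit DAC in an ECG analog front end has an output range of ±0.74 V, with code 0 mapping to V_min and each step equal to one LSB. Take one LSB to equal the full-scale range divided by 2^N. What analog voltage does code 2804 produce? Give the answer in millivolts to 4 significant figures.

273.2 mV

Full-scale range = 0.74 V − (-0.74 V) = 1.48 V. LSB = 1.48 V / 2^12.
V_out = V_min + code × LSB = -0.74 V + 2804 × 1.48 V / 4096
      = -0.74 V + 1.01316 V = 0.273164 V.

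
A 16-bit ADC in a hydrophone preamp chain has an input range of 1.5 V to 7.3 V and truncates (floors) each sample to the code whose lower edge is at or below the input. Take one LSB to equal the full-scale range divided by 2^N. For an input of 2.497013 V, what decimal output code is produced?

The full-scale span is 7.3 − (1.5) = 5.8 V. LSB = 5.8 V / 2^16 ≈ 88.50 µV.
V_in − V_min = 2.497013 − (1.5) = 0.997013 V.
Divide by LSB: 0.997013 × 65536/5.8 = 11265.5593.
Truncating gives code 11265.

11265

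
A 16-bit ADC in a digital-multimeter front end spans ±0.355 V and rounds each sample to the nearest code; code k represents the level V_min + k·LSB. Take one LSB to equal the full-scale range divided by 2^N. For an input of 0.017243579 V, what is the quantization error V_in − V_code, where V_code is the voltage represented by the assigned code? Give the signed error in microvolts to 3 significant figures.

−3.74 µV

Full-scale range = 0.355 V − (-0.355 V) = 0.71 V. LSB = 0.71 V / 2^16 ≈ 10.83 µV.
(V_in − V_min)/LSB = (0.017243579 − (-0.355)) × 65536/0.71 = 34359.6552 → nearest code k = 34360.
Reconstructed level: -0.355 + 34360 × 0.71/65536 V = 0.017247314453 V.
V_in − V_code = 0.017243579 − (0.017247314453) = −3.74 µV.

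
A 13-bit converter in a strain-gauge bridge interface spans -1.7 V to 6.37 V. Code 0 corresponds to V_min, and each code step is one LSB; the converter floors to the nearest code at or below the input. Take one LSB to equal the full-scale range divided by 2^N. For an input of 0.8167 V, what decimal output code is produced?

2554

The full-scale span is 6.37 − (-1.7) = 8.07 V. LSB = 8.07 V / 2^13 ≈ 0.9851 mV.
code = ⌊(V_in − V_min)/LSB⌋ = ⌊(V_in − V_min) × 2^13 / range⌋
     = ⌊(0.8167 − (-1.7)) × 8192 / 8.07⌋ = ⌊2.5167 × 8192/8.07⌋
     = ⌊2554.747⌋ = 2554.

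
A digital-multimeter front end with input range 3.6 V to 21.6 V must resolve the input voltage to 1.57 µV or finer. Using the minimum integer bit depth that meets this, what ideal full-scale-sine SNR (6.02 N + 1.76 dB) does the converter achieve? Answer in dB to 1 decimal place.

146.2 dB

Span: 21.6 V − (3.6 V) = 18 V.
Need 2^N ≥ 18 V / 1.57 µV = 1.146e7 → N_min = 24.
SNR = 6.02 × 24 + 1.76 = 146.24 dB.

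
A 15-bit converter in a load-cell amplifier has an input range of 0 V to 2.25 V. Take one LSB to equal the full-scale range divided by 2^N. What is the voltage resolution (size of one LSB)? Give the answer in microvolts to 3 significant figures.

Range is 2.25 V.
There are 2^15 = 32768 steps.
LSB = 2.25 V / 2^15 = 68.7 µV.

68.7 µV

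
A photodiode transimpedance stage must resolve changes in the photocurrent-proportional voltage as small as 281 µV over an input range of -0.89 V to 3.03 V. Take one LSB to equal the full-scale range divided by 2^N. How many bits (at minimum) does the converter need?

Range = 3.03 − (-0.89) = 3.92 V.
Required number of levels: 3.92/281 µV = 13950; smallest N with 2^N ≥ that is 14.

14 bits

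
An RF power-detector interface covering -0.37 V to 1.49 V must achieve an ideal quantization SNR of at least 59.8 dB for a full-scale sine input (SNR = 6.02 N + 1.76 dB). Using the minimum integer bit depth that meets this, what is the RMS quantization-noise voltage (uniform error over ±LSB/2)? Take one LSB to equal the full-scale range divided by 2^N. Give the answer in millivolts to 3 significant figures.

0.524 mV

The full-scale span is 1.49 − (-0.37) = 1.86 V.
N ≥ (59.8 − 1.76)/6.02 = 9.641 → N_min = 10.
LSB = 1.86 V / 2^10 = 1.8164 mV.
RMS noise = LSB/√12 = 0.524 mV.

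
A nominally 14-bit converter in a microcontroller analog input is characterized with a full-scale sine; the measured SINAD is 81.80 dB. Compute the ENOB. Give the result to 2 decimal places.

13.30 bits

Inverting SNR = 6.02 N + 1.76: N_eff = (81.80 − 1.76)/6.02 = 13.2957.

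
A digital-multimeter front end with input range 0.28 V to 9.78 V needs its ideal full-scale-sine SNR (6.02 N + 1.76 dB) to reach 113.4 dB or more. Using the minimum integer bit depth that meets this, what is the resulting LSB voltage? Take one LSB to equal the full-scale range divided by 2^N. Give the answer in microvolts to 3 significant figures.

18.1 µV

The full-scale span is 9.78 − (0.28) = 9.5 V.
Solving 6.02 N ≥ 113.4 − 1.76: N ≥ 18.545. Round up → N = 19.
One LSB is 9.5 V / 524288 = 18.1 µV.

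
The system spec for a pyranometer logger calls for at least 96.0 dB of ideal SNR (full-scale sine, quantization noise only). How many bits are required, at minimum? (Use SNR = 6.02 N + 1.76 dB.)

6.02 N + 1.76 ≥ 96.0 gives N ≥ 15.654, so the minimum integer is 16.

16 bits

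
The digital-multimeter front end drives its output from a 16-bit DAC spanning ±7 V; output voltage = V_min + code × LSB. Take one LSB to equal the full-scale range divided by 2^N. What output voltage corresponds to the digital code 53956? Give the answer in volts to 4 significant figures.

Range = 7 − (-7) = 14 V. LSB = 14 V / 2^16.
V_out = -7 + 53956 × (14/65536) V
      = -7 V + 11.5262 V = 4.52625 V.

4.526 V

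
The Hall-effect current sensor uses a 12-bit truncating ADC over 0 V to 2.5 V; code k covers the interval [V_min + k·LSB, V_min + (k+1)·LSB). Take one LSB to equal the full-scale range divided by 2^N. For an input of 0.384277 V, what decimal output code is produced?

629

Span = 2.5 V. LSB = 2.5 V / 2^12 ≈ 0.6104 mV.
(V_in − V_min) × 2^12/range = (0.384277 − (0)) × 4096/2.5 = 629.599.
Floor → code = 629.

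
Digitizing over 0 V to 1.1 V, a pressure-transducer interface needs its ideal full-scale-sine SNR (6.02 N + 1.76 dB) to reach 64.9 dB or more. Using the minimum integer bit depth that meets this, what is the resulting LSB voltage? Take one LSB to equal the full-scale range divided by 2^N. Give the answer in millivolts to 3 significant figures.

0.537 mV

Full-scale range = 1.1 V.
Solving 6.02 N ≥ 64.9 − 1.76: N ≥ 10.488. Round up → N = 11.
LSB = 1.1 V ÷ 2^11 = 1.1/2048 V = 0.537 mV.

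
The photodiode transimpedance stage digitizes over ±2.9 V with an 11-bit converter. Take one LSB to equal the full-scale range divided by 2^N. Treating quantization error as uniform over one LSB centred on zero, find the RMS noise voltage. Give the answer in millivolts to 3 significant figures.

0.818 mV

The full-scale span is 2.9 − (-2.9) = 5.8 V.
LSB = 5.8 V ÷ 2^11 = 5.8/2048 V = 2.8320 mV.
RMS of a uniform error over width LSB is LSB/√12 = 0.818 mV.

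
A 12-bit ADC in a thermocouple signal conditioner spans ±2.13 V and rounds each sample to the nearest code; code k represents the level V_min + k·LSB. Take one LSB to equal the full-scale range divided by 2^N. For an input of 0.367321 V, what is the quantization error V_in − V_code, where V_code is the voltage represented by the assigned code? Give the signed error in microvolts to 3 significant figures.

+187 µV

Full-scale range = 2.13 V − (-2.13 V) = 4.26 V. LSB = 4.26 V / 2^12 ≈ 1.040 mV.
(V_in − V_min)/LSB = (0.367321 − (-2.13)) × 4096/4.26 = 2401.1800 → nearest code k = 2401.
Reconstructed level: -2.13 + 2401 × 4.26/4096 V = 0.3671337891 V.
e = 0.367321 − (0.3671337891) = +187 µV.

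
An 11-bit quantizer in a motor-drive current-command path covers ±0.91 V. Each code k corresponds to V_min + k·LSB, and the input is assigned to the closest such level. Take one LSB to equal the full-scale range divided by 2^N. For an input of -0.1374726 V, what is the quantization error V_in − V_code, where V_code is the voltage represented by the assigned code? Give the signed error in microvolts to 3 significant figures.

+272 µV

Range = 0.91 − (-0.91) = 1.82 V. LSB = 1.82 V / 2^11 ≈ 0.8887 mV.
(V_in − V_min)/LSB = (-0.1374726 − (-0.91)) × 2048/1.82 = 869.3056 → nearest code k = 869.
V_code = V_min + k × range/2^11 = -0.91 + 869 × 1.82/2048 = -0.1377441406 V.
e = -0.1374726 − (-0.1377441406) = +272 µV.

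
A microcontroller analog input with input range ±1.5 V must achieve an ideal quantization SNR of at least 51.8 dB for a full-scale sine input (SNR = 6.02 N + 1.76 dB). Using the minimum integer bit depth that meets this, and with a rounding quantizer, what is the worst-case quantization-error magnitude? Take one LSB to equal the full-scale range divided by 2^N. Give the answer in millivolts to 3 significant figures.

2.93 mV

Span: 1.5 V − (-1.5 V) = 3 V.
Solving 6.02 N ≥ 51.8 − 1.76: N ≥ 8.312. Round up → N = 9.
Step size = 3/512 V = 5.8594 mV.
Max error for round-to-nearest is LSB/2 = 2.93 mV.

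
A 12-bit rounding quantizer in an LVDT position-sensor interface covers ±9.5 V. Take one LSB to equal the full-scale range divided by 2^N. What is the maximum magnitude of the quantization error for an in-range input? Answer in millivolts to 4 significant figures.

The full-scale span is 9.5 − (-9.5) = 19 V.
One LSB is 19 V / 4096 = 4.63867 mV.
|e|_max = LSB/2 = 2.319 mV.

2.319 mV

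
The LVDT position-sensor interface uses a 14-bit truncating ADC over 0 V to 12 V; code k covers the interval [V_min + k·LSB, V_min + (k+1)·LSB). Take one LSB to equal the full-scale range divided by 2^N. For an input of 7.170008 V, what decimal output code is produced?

Full-scale range = 12 V. LSB = 12 V / 2^14 ≈ 0.7324 mV.
(V_in − V_min) × 2^14/range = (7.170008 − (0)) × 16384/12 = 9789.451.
Floor → code = 9789.

9789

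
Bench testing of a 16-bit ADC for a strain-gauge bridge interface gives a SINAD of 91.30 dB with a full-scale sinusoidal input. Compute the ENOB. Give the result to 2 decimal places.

14.87 bits

(91.30 − 1.76) / 6.02 = 89.54/6.02 = 14.8738 effective bits.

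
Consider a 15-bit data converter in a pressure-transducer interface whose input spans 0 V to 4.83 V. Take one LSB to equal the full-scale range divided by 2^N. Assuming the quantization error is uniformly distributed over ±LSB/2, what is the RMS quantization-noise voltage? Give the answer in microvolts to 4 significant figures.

Span = 4.83 V.
One LSB is 4.83 V / 32768 = 147.400 µV.
For a uniform distribution on [−LSB/2, +LSB/2], V_rms = LSB/√12 = 147.400 µV/3.4641 = 42.55 µV.

42.55 µV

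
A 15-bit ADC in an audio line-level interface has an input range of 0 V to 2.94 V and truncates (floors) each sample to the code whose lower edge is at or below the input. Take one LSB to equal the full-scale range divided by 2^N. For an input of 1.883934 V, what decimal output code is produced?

20997

Range is 2.94 V. LSB = 2.94 V / 2^15 ≈ 89.72 µV.
code = ⌊(V_in − V_min)/LSB⌋ = ⌊(V_in − V_min) × 2^15 / range⌋
     = ⌊(1.883934 − (0)) × 32768 / 2.94⌋ = ⌊1.883934 × 32768/2.94⌋
     = ⌊20997.534⌋ = 20997.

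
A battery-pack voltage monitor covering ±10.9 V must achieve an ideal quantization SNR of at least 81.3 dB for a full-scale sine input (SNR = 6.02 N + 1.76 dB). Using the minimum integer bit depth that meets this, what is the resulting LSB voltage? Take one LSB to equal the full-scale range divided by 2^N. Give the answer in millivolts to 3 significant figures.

Span: 10.9 V − (-10.9 V) = 21.8 V.
N ≥ (81.3 − 1.76)/6.02 = 13.213 → N_min = 14.
LSB = 21.8 V / 2^14 = 1.33 mV.

1.33 mV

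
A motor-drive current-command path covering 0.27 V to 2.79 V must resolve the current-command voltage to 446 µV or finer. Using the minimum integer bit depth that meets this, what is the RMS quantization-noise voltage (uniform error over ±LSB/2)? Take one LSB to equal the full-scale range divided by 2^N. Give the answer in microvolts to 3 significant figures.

88.8 µV

Span: 2.79 V − (0.27 V) = 2.52 V.
2.52 V / 446 µV = 5650. Since 2^12 = 4096 and 2^13 = 8192, N = 13.
LSB = 2.52 V / 2^13 = 307.62 µV.
σ_q = LSB/√12 = 307.62 µV/3.4641 = 88.8 µV.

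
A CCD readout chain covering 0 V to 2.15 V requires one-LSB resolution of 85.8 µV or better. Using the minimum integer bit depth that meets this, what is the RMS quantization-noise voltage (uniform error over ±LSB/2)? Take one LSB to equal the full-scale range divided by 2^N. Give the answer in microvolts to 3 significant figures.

18.9 µV

Range is 2.15 V.
Need 2^N ≥ 2.15 V / 85.8 µV = 25060 → N_min = 15.
LSB = 2.15 V ÷ 2^15 = 2.15/32768 V = 65.613 µV.
σ_q = LSB/√12 = 65.613 µV/3.4641 = 18.9 µV.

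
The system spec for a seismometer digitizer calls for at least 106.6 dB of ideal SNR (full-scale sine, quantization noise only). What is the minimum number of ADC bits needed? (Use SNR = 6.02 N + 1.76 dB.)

18 bits

6.02 N + 1.76 ≥ 106.6 gives N ≥ 17.415, so the minimum integer is 18.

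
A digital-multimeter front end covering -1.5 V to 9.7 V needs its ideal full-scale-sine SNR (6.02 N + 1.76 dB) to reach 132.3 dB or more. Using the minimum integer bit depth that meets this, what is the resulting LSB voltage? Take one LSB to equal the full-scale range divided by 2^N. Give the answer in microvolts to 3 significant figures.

2.67 µV

Range = 9.7 − (-1.5) = 11.2 V.
Solving 6.02 N ≥ 132.3 − 1.76: N ≥ 21.684. Round up → N = 22.
LSB = 11.2 V / 2^22 = 2.67 µV.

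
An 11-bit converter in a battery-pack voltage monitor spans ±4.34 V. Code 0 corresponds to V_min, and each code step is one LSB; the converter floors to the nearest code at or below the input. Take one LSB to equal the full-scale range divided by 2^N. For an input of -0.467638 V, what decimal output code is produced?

913

Span: 4.34 V − (-4.34 V) = 8.68 V. LSB = 8.68 V / 2^11 ≈ 4.238 mV.
V_in − V_min = -0.467638 − (-4.34) = 3.872362 V.
Divide by LSB: 3.872362 × 2048/8.68 = 913.6633.
Truncating gives code 913.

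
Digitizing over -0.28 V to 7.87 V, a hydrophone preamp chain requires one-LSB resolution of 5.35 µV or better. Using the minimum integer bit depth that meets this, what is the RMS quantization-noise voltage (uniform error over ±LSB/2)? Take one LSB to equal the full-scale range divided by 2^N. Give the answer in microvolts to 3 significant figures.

1.12 µV

Span: 7.87 V − (-0.28 V) = 8.15 V.
Need 2^N ≥ 8.15 V / 5.35 µV = 1.523e6 → N_min = 21.
LSB = 8.15 V ÷ 2^21 = 8.15/2097152 V = 3.8862 µV.
V_rms = LSB/√12 = 1.12 µV.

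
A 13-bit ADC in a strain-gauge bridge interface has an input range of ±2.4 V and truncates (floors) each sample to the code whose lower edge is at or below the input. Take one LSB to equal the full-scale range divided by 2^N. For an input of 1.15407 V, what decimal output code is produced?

6065

Full-scale range = 2.4 V − (-2.4 V) = 4.8 V. LSB = 4.8 V / 2^13 ≈ 0.5859 mV.
V_in − V_min = 1.15407 − (-2.4) = 3.55407 V.
Divide by LSB: 3.55407 × 8192/4.8 = 6065.6128.
Truncating gives code 6065.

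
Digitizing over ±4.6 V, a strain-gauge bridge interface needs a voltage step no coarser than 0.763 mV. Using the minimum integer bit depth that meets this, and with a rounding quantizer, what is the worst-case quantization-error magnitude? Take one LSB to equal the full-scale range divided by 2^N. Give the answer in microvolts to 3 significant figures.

Range = 4.6 − (-4.6) = 9.2 V.
Levels needed ≥ 9.2/0.763 mV = 12060. 2^14 = 16384 suffices, so N_min = 14.
LSB = 9.2 V ÷ 2^14 = 9.2/16384 V = 0.56152 mV.
|e|_max = LSB/2 = 281 µV.

281 µV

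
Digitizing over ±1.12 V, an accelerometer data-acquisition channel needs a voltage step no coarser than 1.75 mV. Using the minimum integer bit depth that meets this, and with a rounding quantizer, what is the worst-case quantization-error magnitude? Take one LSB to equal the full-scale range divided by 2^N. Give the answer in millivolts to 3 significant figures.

0.547 mV

The full-scale span is 1.12 − (-1.12) = 2.24 V.
Levels needed ≥ 2.24/1.75 mV = 1280. 2^11 = 2048 suffices, so N_min = 11.
LSB = 2.24 V ÷ 2^11 = 2.24/2048 V = 1.0938 mV.
Max error for round-to-nearest is LSB/2 = 0.547 mV.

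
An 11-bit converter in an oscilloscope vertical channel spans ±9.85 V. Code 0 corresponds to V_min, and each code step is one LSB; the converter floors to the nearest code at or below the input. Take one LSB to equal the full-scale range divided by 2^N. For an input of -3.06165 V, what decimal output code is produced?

Full-scale range = 9.85 V − (-9.85 V) = 19.7 V. LSB = 19.7 V / 2^11 ≈ 9.619 mV.
(V_in − V_min) × 2^11/range = (-3.06165 − (-9.85)) × 2048/19.7 = 705.713.
Floor → code = 705.

705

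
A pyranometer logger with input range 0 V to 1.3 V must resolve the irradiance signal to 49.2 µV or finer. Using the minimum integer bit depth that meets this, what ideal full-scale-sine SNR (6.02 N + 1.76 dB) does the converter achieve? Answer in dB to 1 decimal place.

92.1 dB

Range is 1.3 V.
Need 2^N ≥ 1.3 V / 49.2 µV = 26420 → N_min = 15.
Ideal SNR at N = 15: 6.02·15 + 1.76 = 92.1 dB.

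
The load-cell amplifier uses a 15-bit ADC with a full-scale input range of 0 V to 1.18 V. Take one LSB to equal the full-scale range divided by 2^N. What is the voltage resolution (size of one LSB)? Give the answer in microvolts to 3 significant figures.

V_FS = 1.18 V.
Number of codes = 2^15 = 32768.
LSB = 1.18 V / 2^15 = 36.0 µV.

36.0 µV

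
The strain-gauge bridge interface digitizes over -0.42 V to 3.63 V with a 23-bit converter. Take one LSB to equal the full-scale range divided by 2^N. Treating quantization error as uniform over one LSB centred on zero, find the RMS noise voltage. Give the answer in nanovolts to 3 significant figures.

139 nV

Full-scale range = 3.63 V − (-0.42 V) = 4.05 V.
Step size = 4.05/8388608 V = 482.80 nV.
For a uniform distribution on [−LSB/2, +LSB/2], V_rms = LSB/√12 = 482.80 nV/3.4641 = 139 nV.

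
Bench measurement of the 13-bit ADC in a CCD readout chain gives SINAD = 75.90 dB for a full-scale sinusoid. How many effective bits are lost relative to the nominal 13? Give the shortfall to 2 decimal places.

0.68 bits

ENOB = (SINAD − 1.76)/6.02 = (75.90 − 1.76)/6.02 = 12.3156 bits.
13 − 12.3156 = 0.68 bits below nominal.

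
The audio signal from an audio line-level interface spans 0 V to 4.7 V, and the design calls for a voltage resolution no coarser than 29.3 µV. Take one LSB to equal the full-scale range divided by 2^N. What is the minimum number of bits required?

18 bits

Full-scale range = 4.7 V.
Required number of levels: 4.7/29.3 µV = 160410; smallest N with 2^N ≥ that is 18.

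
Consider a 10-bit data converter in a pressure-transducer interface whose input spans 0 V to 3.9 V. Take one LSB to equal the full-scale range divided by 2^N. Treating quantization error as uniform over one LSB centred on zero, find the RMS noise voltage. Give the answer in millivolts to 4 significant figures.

V_FS = 3.9 V.
One LSB is 3.9 V / 1024 = 3.80859 mV.
V_rms = LSB/√12 = 3.80859 mV / √12 = 1.099 mV.

1.099 mV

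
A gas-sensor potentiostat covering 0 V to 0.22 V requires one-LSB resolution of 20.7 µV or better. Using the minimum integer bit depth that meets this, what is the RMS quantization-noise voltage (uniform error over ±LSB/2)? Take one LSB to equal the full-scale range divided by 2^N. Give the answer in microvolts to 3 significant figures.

Span = 0.22 V.
Need 2^N ≥ 0.22 V / 20.7 µV = 10630 → N_min = 14.
LSB = 0.22 V ÷ 2^14 = 0.22/16384 V = 13.428 µV.
RMS noise = LSB/√12 = 3.88 µV.

3.88 µV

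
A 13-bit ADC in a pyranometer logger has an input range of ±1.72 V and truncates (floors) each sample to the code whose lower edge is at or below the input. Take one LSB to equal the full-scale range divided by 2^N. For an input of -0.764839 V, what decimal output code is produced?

2274

Span: 1.72 V − (-1.72 V) = 3.44 V. LSB = 3.44 V / 2^13 ≈ 419.9 µV.
(V_in − V_min) × 2^13/range = (-0.764839 − (-1.72)) × 8192/3.44 = 2274.616.
Floor → code = 2274.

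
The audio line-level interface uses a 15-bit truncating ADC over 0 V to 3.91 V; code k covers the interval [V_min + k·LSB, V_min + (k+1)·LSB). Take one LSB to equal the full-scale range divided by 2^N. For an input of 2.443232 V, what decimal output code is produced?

20475

Range is 3.91 V. LSB = 3.91 V / 2^15 ≈ 119.3 µV.
(V_in − V_min) × 2^15/range = (2.443232 − (0)) × 32768/3.91 = 20475.659.
Floor → code = 20475.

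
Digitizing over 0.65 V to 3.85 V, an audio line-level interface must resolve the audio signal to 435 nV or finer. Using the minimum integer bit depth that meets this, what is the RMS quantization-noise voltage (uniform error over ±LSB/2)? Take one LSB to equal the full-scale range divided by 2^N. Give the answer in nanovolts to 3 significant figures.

110 nV

Full-scale range = 3.85 V − (0.65 V) = 3.2 V.
3.2 V / 435 nV = 7.356e6. Since 2^22 = 4194304 and 2^23 = 8388608, N = 23.
LSB = 3.2 V ÷ 2^23 = 3.2/8388608 V = 381.47 nV.
RMS noise = LSB/√12 = 110 nV.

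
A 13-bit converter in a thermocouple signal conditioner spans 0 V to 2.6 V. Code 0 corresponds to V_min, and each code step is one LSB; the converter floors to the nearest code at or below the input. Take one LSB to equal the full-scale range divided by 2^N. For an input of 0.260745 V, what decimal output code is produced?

821

Full-scale range = 2.6 V. LSB = 2.6 V / 2^13 ≈ 317.4 µV.
(V_in − V_min) × 2^13/range = (0.260745 − (0)) × 8192/2.6 = 821.547.
Floor → code = 821.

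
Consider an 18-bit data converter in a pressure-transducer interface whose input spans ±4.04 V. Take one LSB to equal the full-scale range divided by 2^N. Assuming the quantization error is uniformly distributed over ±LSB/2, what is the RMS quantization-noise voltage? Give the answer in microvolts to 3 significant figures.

8.90 µV

Range = 4.04 − (-4.04) = 8.08 V.
One LSB is 8.08 V / 262144 = 30.823 µV.
For a uniform distribution on [−LSB/2, +LSB/2], V_rms = LSB/√12 = 30.823 µV/3.4641 = 8.90 µV.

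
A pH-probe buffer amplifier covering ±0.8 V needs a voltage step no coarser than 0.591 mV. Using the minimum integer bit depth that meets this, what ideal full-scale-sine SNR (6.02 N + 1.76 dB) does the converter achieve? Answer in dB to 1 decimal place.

74.0 dB

Full-scale range = 0.8 V − (-0.8 V) = 1.6 V.
Levels needed ≥ 1.6/0.591 mV = 2707. 2^12 = 4096 suffices, so N_min = 12.
6.02(12) + 1.76 = 74.00 dB.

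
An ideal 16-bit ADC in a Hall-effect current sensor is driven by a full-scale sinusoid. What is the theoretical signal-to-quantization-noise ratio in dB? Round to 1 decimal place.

For an ideal N-bit converter with full-scale sine input, SNR = 6.02 N + 1.76 dB. SNR = 6.02 × 16 + 1.76 = 96.32 + 1.76 = 98.08 dB.

98.1 dB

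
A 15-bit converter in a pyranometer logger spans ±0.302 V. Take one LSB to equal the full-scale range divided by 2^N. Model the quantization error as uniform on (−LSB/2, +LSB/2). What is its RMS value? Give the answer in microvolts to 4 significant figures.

Range = 0.302 − (-0.302) = 0.604 V.
One LSB is 0.604 V / 32768 = 18.4326 µV.
For a uniform distribution on [−LSB/2, +LSB/2], V_rms = LSB/√12 = 18.4326 µV/3.4641 = 5.321 µV.

5.321 µV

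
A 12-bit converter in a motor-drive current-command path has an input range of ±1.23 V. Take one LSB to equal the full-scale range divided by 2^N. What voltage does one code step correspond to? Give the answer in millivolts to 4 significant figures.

Range = 1.23 − (-1.23) = 2.46 V.
Number of codes = 2^12 = 4096.
LSB = 2.46 V ÷ 2^12 = 2.46/4096 V = 0.6006 mV.

0.6006 mV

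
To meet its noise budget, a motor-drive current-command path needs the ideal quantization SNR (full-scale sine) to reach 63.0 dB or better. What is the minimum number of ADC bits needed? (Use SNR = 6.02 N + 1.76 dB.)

6.02 N + 1.76 ≥ 63.0 gives N ≥ 10.173, so the minimum integer is 11.

11 bits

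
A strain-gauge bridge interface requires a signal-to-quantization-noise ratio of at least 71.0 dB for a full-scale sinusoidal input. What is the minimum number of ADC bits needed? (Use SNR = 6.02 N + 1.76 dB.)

12 bits

Required N = ⌈(71.0 − 1.76)/6.02⌉ = ⌈11.502⌉ = 12.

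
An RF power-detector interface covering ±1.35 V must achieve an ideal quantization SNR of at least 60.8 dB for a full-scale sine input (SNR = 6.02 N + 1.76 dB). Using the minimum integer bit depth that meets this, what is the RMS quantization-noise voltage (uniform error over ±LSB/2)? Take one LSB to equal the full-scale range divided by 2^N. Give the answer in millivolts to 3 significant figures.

Range = 1.35 − (-1.35) = 2.7 V.
Solving 6.02 N ≥ 60.8 − 1.76: N ≥ 9.807. Round up → N = 10.
Step size = 2.7/1024 V = 2.6367 mV.
RMS noise = LSB/√12 = 0.761 mV.

0.761 mV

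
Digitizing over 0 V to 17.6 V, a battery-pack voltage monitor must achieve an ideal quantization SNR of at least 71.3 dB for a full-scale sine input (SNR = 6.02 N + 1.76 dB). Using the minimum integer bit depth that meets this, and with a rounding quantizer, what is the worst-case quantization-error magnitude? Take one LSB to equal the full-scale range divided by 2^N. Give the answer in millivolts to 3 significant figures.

Range is 17.6 V.
Required N = ⌈(71.3 − 1.76)/6.02⌉ = ⌈11.551⌉ = 12.
LSB = 17.6 V ÷ 2^12 = 17.6/4096 V = 4.2969 mV.
|e|_max = LSB/2 = 2.15 mV.

2.15 mV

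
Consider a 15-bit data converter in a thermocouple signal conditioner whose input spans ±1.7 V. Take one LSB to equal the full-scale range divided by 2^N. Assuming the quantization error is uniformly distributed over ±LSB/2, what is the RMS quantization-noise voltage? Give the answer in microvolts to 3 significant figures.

Span: 1.7 V − (-1.7 V) = 3.4 V.
One LSB is 3.4 V / 32768 = 103.76 µV.
For a uniform distribution on [−LSB/2, +LSB/2], V_rms = LSB/√12 = 103.76 µV/3.4641 = 30.0 µV.

30.0 µV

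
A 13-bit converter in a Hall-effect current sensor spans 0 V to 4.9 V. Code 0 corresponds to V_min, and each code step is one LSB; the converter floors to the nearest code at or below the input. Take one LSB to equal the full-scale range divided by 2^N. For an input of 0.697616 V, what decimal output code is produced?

Range is 4.9 V. LSB = 4.9 V / 2^13 ≈ 0.5981 mV.
(V_in − V_min) × 2^13/range = (0.697616 − (0)) × 8192/4.9 = 1166.300.
Floor → code = 1166.

1166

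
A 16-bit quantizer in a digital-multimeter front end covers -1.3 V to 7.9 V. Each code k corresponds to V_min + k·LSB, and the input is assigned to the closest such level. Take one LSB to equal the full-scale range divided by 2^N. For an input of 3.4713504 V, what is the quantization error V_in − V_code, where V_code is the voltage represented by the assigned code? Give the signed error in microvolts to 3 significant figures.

Range = 7.9 − (-1.3) = 9.2 V. LSB = 9.2 V / 2^16 ≈ 140.4 µV.
(3.4713504 − (-1.3)) / LSB = 4.7713504 × 65536/9.2 = 33988.6108. Nearest integer: k = 33989.
V_code = -1.3 + (33989/65536) × 9.2 = 3.4714050293 V.
Error = V_in − V_code = 3.4713504 − (3.4714050293) = −54.6 µV.

−54.6 µV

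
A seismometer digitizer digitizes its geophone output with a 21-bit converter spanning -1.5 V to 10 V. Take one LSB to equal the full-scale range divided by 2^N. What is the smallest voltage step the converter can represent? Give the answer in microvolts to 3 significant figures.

5.48 µV

Range = 10 − (-1.5) = 11.5 V.
There are 2^21 = 2097152 steps.
LSB = 11.5 V ÷ 2^21 = 11.5/2097152 V = 5.48 µV.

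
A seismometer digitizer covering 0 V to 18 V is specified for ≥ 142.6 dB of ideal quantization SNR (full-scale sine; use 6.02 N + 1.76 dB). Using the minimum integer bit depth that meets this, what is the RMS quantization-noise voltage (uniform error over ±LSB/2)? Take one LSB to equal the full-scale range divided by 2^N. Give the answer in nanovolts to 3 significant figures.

310 nV

Span = 18 V.
N ≥ (142.6 − 1.76)/6.02 = 23.395 → N_min = 24.
LSB = 18 V / 2^24 = 1.0729 µV.
RMS noise = LSB/√12 = 310 nV.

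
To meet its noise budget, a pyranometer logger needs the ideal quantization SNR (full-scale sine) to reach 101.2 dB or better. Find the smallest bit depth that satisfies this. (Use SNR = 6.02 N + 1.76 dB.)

Solving 6.02 N ≥ 101.2 − 1.76: N ≥ 16.518. Round up → N = 17.

17 bits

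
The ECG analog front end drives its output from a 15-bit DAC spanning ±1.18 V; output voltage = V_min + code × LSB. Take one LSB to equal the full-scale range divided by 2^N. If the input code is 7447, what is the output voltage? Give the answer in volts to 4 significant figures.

-0.6437 V

Range = 1.18 − (-1.18) = 2.36 V. LSB = 2.36 V / 2^15.
V_out = -1.18 + 7447 × (2.36/32768) V
      = -1.18 V + 0.536344 V = -0.643656 V.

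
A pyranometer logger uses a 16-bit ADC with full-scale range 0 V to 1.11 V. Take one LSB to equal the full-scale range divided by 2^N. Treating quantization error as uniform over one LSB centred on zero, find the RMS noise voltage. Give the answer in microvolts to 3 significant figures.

Span = 1.11 V.
LSB = 1.11 V ÷ 2^16 = 1.11/65536 V = 16.937 µV.
V_rms = LSB/√12 = 16.937 µV / √12 = 4.89 µV.

4.89 µV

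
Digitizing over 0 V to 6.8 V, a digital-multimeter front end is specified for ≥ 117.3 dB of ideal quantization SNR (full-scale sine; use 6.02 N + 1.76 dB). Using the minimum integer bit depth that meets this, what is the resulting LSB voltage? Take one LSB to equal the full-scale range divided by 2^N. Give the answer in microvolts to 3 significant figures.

6.48 µV

Range is 6.8 V.
Required N = ⌈(117.3 − 1.76)/6.02⌉ = ⌈19.193⌉ = 20.
Step size = 6.8/1048576 V = 6.48 µV.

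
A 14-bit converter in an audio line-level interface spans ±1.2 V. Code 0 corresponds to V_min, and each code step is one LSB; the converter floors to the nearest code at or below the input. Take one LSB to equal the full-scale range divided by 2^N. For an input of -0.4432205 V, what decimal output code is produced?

The full-scale span is 1.2 − (-1.2) = 2.4 V. LSB = 2.4 V / 2^14 ≈ 146.5 µV.
V_in − V_min = -0.4432205 − (-1.2) = 0.7567795 V.
Divide by LSB: 0.7567795 × 16384/2.4 = 5166.2814.
Truncating gives code 5166.

5166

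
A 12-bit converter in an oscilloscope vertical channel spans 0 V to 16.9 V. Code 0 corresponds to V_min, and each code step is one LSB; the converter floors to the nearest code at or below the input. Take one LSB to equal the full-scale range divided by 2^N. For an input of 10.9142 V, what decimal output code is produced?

2645

Span = 16.9 V. LSB = 16.9 V / 2^12 ≈ 4.126 mV.
V_in − V_min = 10.9142 − (0) = 10.9142 V.
Divide by LSB: 10.9142 × 4096/16.9 = 2645.2404.
Truncating gives code 2645.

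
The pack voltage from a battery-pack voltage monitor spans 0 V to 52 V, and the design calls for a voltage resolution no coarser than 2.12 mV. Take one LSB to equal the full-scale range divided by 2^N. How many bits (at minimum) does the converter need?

15 bits

Full-scale range = 52 V.
Need 2^N ≥ 52 V / 2.12 mV = 24530 → N_min = 15.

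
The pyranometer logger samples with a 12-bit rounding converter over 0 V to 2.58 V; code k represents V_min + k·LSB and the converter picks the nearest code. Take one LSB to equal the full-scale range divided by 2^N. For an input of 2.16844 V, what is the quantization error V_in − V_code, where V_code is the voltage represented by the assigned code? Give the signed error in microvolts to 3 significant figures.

V_FS = 2.58 V. LSB = 2.58 V / 2^12 ≈ 0.6299 mV.
Position in LSBs: (2.16844 − (0)) × 4096/2.58 = 3442.6086; rounding gives k = 3443.
Reconstructed level: 0 + 3443 × 2.58/4096 V = 2.168686523 V.
Error = V_in − V_code = 2.16844 − (2.168686523) = −247 µV.

−247 µV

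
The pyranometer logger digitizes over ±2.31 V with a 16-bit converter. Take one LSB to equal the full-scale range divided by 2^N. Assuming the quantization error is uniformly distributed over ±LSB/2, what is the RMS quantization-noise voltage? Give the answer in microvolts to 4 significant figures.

Span: 2.31 V − (-2.31 V) = 4.62 V.
One LSB is 4.62 V / 65536 = 70.4956 µV.
RMS of a uniform error over width LSB is LSB/√12 = 20.35 µV.

20.35 µV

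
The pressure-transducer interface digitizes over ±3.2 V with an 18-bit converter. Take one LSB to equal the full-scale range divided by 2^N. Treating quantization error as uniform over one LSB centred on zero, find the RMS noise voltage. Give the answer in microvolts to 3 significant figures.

7.05 µV

Range = 3.2 − (-3.2) = 6.4 V.
LSB = 6.4 V / 2^18 = 24.414 µV.
σ_q = LSB/√12 = 24.414 µV/3.4641 = 7.05 µV.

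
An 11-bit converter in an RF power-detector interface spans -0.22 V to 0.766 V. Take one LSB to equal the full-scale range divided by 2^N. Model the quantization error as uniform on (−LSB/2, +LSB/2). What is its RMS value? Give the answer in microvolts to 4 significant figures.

Range = 0.766 − (-0.22) = 0.986 V.
LSB = 0.986 V / 2^11 = 481.445 µV.
For a uniform distribution on [−LSB/2, +LSB/2], V_rms = LSB/√12 = 481.445 µV/3.4641 = 139.0 µV.

139.0 µV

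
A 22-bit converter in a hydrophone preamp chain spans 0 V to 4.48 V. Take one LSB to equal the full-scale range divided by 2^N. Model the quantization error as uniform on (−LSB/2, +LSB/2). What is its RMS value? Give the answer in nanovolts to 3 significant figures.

Full-scale range = 4.48 V.
LSB = 4.48 V / 2^22 = 1.0681 µV.
For a uniform distribution on [−LSB/2, +LSB/2], V_rms = LSB/√12 = 1.0681 µV/3.4641 = 308 nV.

308 nV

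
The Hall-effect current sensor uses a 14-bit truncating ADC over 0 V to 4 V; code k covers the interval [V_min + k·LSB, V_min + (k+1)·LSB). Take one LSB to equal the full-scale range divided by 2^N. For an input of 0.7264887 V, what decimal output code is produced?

V_FS = 4 V. LSB = 4 V / 2^14 ≈ 244.1 µV.
V_in − V_min = 0.7264887 − (0) = 0.7264887 V.
Divide by LSB: 0.7264887 × 16384/4 = 2975.6977.
Truncating gives code 2975.

2975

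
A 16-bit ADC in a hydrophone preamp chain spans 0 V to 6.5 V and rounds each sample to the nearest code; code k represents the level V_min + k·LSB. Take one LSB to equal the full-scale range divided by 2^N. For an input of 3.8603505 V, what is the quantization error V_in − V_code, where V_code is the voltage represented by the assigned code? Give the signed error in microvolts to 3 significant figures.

Span = 6.5 V. LSB = 6.5 V / 2^16 ≈ 99.18 µV.
(V_in − V_min)/LSB = (3.8603505 − (0)) × 65536/6.5 = 38921.8354 → nearest code k = 38922.
V_code = 0 + (38922/65536) × 6.5 = 3.8603668213 V.
e = 3.8603505 − (3.8603668213) = −16.3 µV.

−16.3 µV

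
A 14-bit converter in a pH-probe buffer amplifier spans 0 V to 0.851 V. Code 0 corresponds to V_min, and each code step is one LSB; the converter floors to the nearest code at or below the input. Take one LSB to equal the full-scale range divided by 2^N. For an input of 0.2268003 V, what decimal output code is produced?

4366

Range is 0.851 V. LSB = 0.851 V / 2^14 ≈ 51.94 µV.
(V_in − V_min) × 2^14/range = (0.2268003 − (0)) × 16384/0.851 = 4366.505.
Floor → code = 4366.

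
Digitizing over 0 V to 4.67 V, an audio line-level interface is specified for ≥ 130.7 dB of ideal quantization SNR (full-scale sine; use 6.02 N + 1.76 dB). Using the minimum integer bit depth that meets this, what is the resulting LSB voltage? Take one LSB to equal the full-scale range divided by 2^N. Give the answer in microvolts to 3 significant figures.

Full-scale range = 4.67 V.
Solving 6.02 N ≥ 130.7 − 1.76: N ≥ 21.419. Round up → N = 22.
One LSB is 4.67 V / 4194304 = 1.11 µV.

1.11 µV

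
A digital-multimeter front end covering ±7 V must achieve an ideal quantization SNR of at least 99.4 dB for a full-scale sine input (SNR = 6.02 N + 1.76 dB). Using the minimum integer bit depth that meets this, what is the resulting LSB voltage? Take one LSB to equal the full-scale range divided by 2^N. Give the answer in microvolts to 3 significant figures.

107 µV

Span: 7 V − (-7 V) = 14 V.
Required N = ⌈(99.4 − 1.76)/6.02⌉ = ⌈16.219⌉ = 17.
LSB = 14 V / 2^17 = 107 µV.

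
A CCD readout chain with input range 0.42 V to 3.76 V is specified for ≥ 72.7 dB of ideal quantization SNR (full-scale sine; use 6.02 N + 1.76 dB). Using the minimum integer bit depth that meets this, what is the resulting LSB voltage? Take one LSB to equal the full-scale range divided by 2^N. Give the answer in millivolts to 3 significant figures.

The full-scale span is 3.76 − (0.42) = 3.34 V.
6.02 N + 1.76 ≥ 72.7 gives N ≥ 11.784, so the minimum integer is 12.
LSB = 3.34 V ÷ 2^12 = 3.34/4096 V = 0.815 mV.

0.815 mV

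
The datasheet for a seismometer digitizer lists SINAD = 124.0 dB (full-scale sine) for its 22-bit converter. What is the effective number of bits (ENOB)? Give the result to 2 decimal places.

Inverting SNR = 6.02 N + 1.76: N_eff = (124.0 − 1.76)/6.02 = 20.3056.

20.31 bits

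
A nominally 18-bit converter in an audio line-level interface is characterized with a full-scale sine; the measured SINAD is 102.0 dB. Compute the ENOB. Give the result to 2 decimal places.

ENOB = (102.0 − 1.76)/6.02 = 16.6512 bits.

16.65 bits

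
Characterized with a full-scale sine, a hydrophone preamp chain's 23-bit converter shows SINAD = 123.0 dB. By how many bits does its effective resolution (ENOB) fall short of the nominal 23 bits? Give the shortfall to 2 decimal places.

2.86 bits

N_eff = (123.0 − 1.76)/6.02 = 20.1395 bits.
Shortfall = 23 − 20.1395 = 2.8605 bits.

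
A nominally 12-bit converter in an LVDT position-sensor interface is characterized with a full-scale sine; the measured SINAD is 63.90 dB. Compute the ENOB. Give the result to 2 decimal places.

Inverting SNR = 6.02 N + 1.76: N_eff = (63.90 − 1.76)/6.02 = 10.3223.

10.32 bits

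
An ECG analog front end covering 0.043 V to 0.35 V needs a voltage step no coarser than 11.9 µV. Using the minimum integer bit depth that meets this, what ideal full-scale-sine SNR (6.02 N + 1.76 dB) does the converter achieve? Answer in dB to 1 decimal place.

92.1 dB

The full-scale span is 0.35 − (0.043) = 0.307 V.
0.307 V / 11.9 µV = 25800. Since 2^14 = 16384 and 2^15 = 32768, N = 15.
6.02(15) + 1.76 = 92.06 dB.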